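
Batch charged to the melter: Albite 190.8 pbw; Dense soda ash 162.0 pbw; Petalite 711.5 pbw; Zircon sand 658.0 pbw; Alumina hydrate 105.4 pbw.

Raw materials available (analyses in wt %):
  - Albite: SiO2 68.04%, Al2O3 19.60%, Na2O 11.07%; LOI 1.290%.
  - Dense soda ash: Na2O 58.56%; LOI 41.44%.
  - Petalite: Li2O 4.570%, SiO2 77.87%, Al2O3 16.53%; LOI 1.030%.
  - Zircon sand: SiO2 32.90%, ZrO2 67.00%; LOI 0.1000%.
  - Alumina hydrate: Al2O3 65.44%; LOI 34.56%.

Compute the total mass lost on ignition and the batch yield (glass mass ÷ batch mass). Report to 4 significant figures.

LOI loss = 114.0 pbw; glass = 1714 pbw; yield = 93.76%

In-progress results are shown rounded off to 4 significant figures alongside each step — the working math maintains full float precision in every operation — each reported number sees exactly one rounding — derived quantities are carried starting from the weights at 1714 pbw of glass at full precision (the yield, net glass mass, the five compositions, totals, ignition loss) as given in the problem or answer text.
Material-by-material LOI:
  Albite: 190.8 × 0.01290 = 2.461 pbw
  Dense soda ash: 162.0 × 0.4144 = 67.13 pbw
  Petalite: 711.5 × 0.01030 = 7.328 pbw
  Zircon sand: 658.0 × 0.001000 = 0.6580 pbw
  Alumina hydrate: 105.4 × 0.3456 = 36.43 pbw
Total LOI = 114.0 pbw
Glass = batch − LOI = 1828 − 114.0 = 1714 pbw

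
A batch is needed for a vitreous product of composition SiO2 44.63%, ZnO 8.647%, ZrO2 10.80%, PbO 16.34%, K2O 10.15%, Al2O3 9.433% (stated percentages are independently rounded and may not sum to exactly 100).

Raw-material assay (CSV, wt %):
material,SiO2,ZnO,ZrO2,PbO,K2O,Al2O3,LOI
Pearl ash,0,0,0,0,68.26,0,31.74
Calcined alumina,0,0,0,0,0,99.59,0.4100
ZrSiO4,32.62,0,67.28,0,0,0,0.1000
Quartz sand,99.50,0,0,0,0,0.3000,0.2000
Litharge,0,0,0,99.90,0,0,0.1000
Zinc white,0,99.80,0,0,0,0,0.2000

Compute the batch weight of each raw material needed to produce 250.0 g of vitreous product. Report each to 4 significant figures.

Batch per 250.0 g vitreous product:
  Pearl ash: 37.17 g
  Calcined alumina: 23.38 g
  ZrSiO4: 40.13 g
  Quartz sand: 98.98 g
  Litharge: 40.89 g
  Zinc white: 21.66 g
Total batch = 262.2 g; LOI loss = 12.22 g; yield = 95.34%

Intermediates are shown with 4-significant-digit rounding between the steps — all internal work keeps exact precision end to end. Each reported value receives exactly one rounding. All derived quantities are recomputed at full precision (the totals, the yield, net glass mass, ignition loss, the six compositions) from the batch weights for 250.0 g of glass precisely as stated by the question or the answer.
Per-oxide target masses for 250.0 g vitreous product:
  SiO2: 44.63% × 250.0 = 111.6 g
  ZnO: 8.647% × 250.0 = 21.62 g
  ZrO2: 10.80% × 250.0 = 27.00 g
  PbO: 16.34% × 250.0 = 40.85 g
  K2O: 10.15% × 250.0 = 25.38 g
  Al2O3: 9.433% × 250.0 = 23.58 g
Per-oxide balance check from the weights as reported, per the basis as stated (each sum matches its target mass exact up to rounding of places):
  SiO2: 40.13·0.3262 + 98.98·0.9950 = 111.6 g (target 111.6 g)
  ZnO: 21.66·0.9980 = 21.62 g (target 21.62 g)
  ZrO2: 40.13·0.6728 = 27.00 g (target 27.00 g)
  PbO: 40.89·0.9990 = 40.85 g (target 40.85 g)
  K2O: 37.17·0.6826 = 25.37 g (target 25.38 g)
  Al2O3: 23.38·0.9959 + 98.98·0.003000 = 23.58 g (target 23.58 g)
Glass-mass bookkeeping: total batch − LOI = 250.0 g (targets for the oxides total 250.0 g; versus the stated basis of 250.0 g — any gap is answer rounding).
Batch total: Σ batch = 262.2 g; LOI loss = Σ batch·LOI = 12.22 g; the yield ratio, glass ÷ batch: 95.34%.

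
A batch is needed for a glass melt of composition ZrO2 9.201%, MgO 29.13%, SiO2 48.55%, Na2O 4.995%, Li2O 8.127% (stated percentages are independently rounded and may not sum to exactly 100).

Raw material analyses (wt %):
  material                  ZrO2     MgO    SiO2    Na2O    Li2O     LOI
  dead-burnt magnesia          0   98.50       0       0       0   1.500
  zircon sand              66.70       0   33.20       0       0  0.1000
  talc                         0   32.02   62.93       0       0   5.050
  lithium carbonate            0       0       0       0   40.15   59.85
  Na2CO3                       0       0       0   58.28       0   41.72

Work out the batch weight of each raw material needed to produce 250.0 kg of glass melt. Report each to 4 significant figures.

Batch per 250.0 kg glass melt:
  dead-burnt magnesia: 17.15 kg
  zircon sand: 34.49 kg
  talc: 174.7 kg
  lithium carbonate: 50.60 kg
  Na2CO3: 21.43 kg
Total batch = 298.4 kg; LOI loss = 48.34 kg; yield = 83.80%

All arithmetic keeps full precision in all steps; values along the way are printed, rounded to 4 significant figures, alongside each step; a single rounding produces each reported value. All derived quantities are carried in exact precision (LOI, net glass mass, the yield, the five compositions, totals) starting from the weights for 250.0 kg of glass as quoted within question or answer.
Oxide mass targets, per 250.0 kg glass melt:
  ZrO2: 9.201% × 250.0 = 23.00 kg
  MgO: 29.13% × 250.0 = 72.82 kg
  SiO2: 48.55% × 250.0 = 121.4 kg
  Na2O: 4.995% × 250.0 = 12.49 kg
  Li2O: 8.127% × 250.0 = 20.32 kg
Checking each oxide sum given the weights on record, versus the basis set out (every target is met by its sum inside rounding margins):
  ZrO2: 34.49·0.6670 = 23.00 kg (target 23.00 kg)
  MgO: 17.15·0.9850 + 174.7·0.3202 = 72.83 kg (target 72.82 kg)
  SiO2: 34.49·0.3320 + 174.7·0.6293 = 121.4 kg (target 121.4 kg)
  Na2O: 21.43·0.5828 = 12.49 kg (target 12.49 kg)
  Li2O: 50.60·0.4015 = 20.32 kg (target 20.32 kg)
Mass balance on the glass: total charge less LOI = 250.0 kg (targets for the oxides total 250.0 kg; the stated basis being 250.0 kg — rounding explains the deltas).
Batch total: Σ batch = 298.4 kg; LOI removed, Σ of batch·LOI: 48.34 kg; yield: glass divided by total = 83.80%.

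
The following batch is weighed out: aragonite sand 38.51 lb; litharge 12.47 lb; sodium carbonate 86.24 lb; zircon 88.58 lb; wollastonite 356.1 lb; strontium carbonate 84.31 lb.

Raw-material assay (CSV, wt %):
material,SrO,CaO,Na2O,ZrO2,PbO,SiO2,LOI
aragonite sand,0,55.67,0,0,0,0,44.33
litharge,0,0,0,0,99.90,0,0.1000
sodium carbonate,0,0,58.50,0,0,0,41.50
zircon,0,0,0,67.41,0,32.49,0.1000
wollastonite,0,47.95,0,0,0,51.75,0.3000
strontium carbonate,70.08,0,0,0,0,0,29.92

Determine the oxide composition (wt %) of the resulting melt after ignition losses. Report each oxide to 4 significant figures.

In-progress results appear rounded to 4 significant digits in the printout — each numeric step holds exact precision in all steps. Exactly one rounding is applied to each reported number. The derived quantities are re-derived at full float precision (six oxide percentages, net glass mass, totals, ignition loss, the yield) from the batch weights at 587.0 lb of glass exactly as shown in either problem or answer.
Mass of each oxide from the mix:
  SrO: 84.31·0.7008 = 59.08 lb
  CaO: 38.51·0.5567 + 356.1·0.4795 = 192.2 lb
  Na2O: 86.24·0.5850 = 50.45 lb
  ZrO2: 88.58·0.6741 = 59.71 lb
  PbO: 12.47·0.9990 = 12.46 lb
  SiO2: 88.58·0.3249 + 356.1·0.5175 = 213.1 lb
LOI: 38.51·0.4433 + 12.47·0.001000 + 86.24·0.4150 + 88.58·0.001000 + 356.1·0.003000 + 84.31·0.2992 = 79.26 lb
Net of LOI, the glass mass = 666.2 − 79.26 = 587.0 lb (= Σ oxide masses)
oxide / glass × 100 gives the wt %

Glass mass = 587.0 lb (batch 666.2 − LOI 79.26).
Composition: SrO 10.07%, CaO 32.74%, Na2O 8.595%, ZrO2 10.17%, PbO 2.122%, SiO2 36.30%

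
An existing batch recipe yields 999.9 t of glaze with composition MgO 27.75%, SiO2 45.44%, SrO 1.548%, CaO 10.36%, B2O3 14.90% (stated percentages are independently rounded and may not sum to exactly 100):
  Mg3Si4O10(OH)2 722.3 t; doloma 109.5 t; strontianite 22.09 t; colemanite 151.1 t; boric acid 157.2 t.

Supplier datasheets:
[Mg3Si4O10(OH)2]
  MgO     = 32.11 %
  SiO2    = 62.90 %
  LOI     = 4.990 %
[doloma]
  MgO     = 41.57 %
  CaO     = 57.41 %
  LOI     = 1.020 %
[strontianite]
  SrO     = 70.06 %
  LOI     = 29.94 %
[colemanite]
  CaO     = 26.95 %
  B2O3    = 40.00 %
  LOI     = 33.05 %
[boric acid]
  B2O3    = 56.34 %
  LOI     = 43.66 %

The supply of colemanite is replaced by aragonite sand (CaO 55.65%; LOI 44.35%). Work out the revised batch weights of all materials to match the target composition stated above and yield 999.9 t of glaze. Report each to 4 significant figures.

Intermediates are shown rounded to 4 significant figures across the worked steps. Each numeric step carries full precision from first step to last; each reported value receives exactly one rounding; derived quantities are recomputed starting from the weights at 999.9 t of glass in full precision (the totals, net glass mass, LOI, five oxide percentages, yield) exactly as printed in either problem or answer.
The oxide mass targets at 999.9 t glaze:
  MgO: 27.75% × 999.9 = 277.5 t
  SiO2: 45.44% × 999.9 = 454.4 t
  SrO: 1.548% × 999.9 = 15.48 t
  CaO: 10.36% × 999.9 = 103.6 t
  B2O3: 14.90% × 999.9 = 149.0 t
Mass-balance tally per oxide per the reported batch figures, versus the basis set out (each sum matches its target mass exact up to rounding of places):
  MgO: 722.3·0.3211 + 109.5·0.4157 = 277.4 t (target 277.5 t)
  SiO2: 722.3·0.6290 = 454.3 t (target 454.4 t)
  SrO: 22.09·0.7006 = 15.48 t (target 15.48 t)
  CaO: 109.5·0.5741 + 73.16·0.5565 = 103.6 t (target 103.6 t)
  B2O3: 264.4·0.5634 = 149.0 t (target 149.0 t)
Auditing the glass mass value: whole batch net of LOI = 999.8 t (the Σ of target masses is 999.9 t; with the basis standing at 999.9 t — any gap is answer rounding).
Whole-batch sum: Σ batch = 1191 t; Σ batch·LOI gives LOI loss = 191.7 t; yield, glass over the total, = 83.91%.

Revised batch per 999.9 t glaze:
  Mg3Si4O10(OH)2: 722.3 t
  doloma: 109.5 t
  strontianite: 22.09 t
  aragonite sand: 73.16 t
  boric acid: 264.4 t
Total batch = 1191 t; LOI loss = 191.7 t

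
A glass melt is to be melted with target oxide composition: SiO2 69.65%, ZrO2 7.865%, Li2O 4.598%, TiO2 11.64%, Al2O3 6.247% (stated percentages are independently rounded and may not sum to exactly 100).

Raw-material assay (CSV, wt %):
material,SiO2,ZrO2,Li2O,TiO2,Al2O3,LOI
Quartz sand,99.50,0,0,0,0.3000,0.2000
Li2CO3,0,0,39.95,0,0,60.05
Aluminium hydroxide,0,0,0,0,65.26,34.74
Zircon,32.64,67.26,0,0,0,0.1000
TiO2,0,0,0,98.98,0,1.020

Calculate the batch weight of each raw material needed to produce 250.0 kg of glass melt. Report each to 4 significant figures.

Batch per 250.0 kg glass melt:
  Quartz sand: 165.4 kg
  Li2CO3: 28.77 kg
  Aluminium hydroxide: 23.17 kg
  Zircon: 29.23 kg
  TiO2: 29.40 kg
Total batch = 276.0 kg; LOI loss = 25.99 kg; yield = 90.58%

All internal work holds full precision throughout; the intermediate values are displayed (rounded to four significant digits) on the page. Every reported number is rounded exactly once. Derived quantities are re-derived at full precision (ignition loss, five oxide percentages, totals, the yield, glass mass) starting from the weights per 250.0 kg of glass, as they appear in the question or the answer.
Oxide-by-oxide targets in 250.0 kg glass melt:
  SiO2: 69.65% × 250.0 = 174.1 kg
  ZrO2: 7.865% × 250.0 = 19.66 kg
  Li2O: 4.598% × 250.0 = 11.50 kg
  TiO2: 11.64% × 250.0 = 29.10 kg
  Al2O3: 6.247% × 250.0 = 15.62 kg
Per-oxide balance check with the batch weights as given, on the stated basis (oxide sums agree with the targets within answer rounding):
  SiO2: 165.4·0.9950 + 29.23·0.3264 = 174.1 kg (target 174.1 kg)
  ZrO2: 29.23·0.6726 = 19.66 kg (target 19.66 kg)
  Li2O: 28.77·0.3995 = 11.49 kg (target 11.50 kg)
  TiO2: 29.40·0.9898 = 29.10 kg (target 29.10 kg)
  Al2O3: 165.4·0.003000 + 23.17·0.6526 = 15.62 kg (target 15.62 kg)
Glass-mass sanity pass: batch total minus LOI = 250.0 kg (summing oxide targets gives 250.0 kg; against the stated basis, 250.0 kg — any gap is answer rounding).
Adding the batch up: Σ batch = 276.0 kg; LOI loss = Σ batch·LOI = 25.99 kg; the yield ratio, glass ÷ batch: 90.58%.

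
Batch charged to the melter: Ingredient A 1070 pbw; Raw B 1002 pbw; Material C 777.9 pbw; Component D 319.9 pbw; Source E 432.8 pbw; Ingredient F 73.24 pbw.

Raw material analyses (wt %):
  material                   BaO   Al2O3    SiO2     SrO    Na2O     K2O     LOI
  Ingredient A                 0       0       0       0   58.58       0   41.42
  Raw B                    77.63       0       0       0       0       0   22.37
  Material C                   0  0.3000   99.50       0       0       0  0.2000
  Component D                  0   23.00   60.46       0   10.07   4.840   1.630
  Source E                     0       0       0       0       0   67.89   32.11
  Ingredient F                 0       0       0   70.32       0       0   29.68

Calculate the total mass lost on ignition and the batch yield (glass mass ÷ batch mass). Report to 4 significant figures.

LOI loss = 834.8 pbw; glass = 2841 pbw; yield = 77.29%

Full precision is maintained throughout; intermediates are displayed, rounded to four significant digits, within the worked lines; every reported result sees exactly one rounding; the derived quantities (yield, net glass mass, LOI, six oxide percentages, totals) are re-derived using the weight values for 2841 pbw of glass at exact precision, precisely as stated by either problem or answer.
Each material's LOI contribution:
  Ingredient A: 1070 × 0.4142 = 443.2 pbw
  Raw B: 1002 × 0.2237 = 224.1 pbw
  Material C: 777.9 × 0.002000 = 1.556 pbw
  Component D: 319.9 × 0.01630 = 5.214 pbw
  Source E: 432.8 × 0.3211 = 139.0 pbw
  Ingredient F: 73.24 × 0.2968 = 21.74 pbw
Total LOI = 834.8 pbw
Glass = batch − LOI = 3676 − 834.8 = 2841 pbw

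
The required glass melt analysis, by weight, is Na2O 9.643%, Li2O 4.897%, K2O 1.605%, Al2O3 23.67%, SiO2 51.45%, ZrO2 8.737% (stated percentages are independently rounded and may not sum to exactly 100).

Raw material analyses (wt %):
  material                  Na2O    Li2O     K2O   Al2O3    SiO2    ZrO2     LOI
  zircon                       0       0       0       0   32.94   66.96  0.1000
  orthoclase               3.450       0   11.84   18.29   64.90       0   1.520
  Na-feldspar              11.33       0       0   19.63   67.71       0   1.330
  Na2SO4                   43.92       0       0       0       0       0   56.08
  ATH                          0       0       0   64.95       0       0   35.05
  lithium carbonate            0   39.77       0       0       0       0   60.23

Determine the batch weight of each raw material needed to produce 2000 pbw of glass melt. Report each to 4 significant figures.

Batch per 2000 pbw glass melt:
  zircon: 261.0 pbw
  orthoclase: 271.1 pbw
  Na-feldspar: 1133 pbw
  Na2SO4: 125.6 pbw
  ATH: 310.1 pbw
  lithium carbonate: 246.3 pbw
Total batch = 2347 pbw; LOI loss = 346.9 pbw; yield = 85.22%

The intermediate values are shown rounded to four significant figures between the steps — all arithmetic holds exact precision from first step to last — each reported figure is rounded once only. The derived quantities (ignition loss, the totals, glass mass, six oxide percentages, the yield) are rebuilt at exact precision starting from the weights for 2000 pbw of glass exactly as shown in either problem or answer.
Target masses of each oxide per 2000 pbw glass melt:
  Na2O: 9.643% × 2000 = 192.9 pbw
  Li2O: 4.897% × 2000 = 97.94 pbw
  K2O: 1.605% × 2000 = 32.10 pbw
  Al2O3: 23.67% × 2000 = 473.4 pbw
  SiO2: 51.45% × 2000 = 1029 pbw
  ZrO2: 8.737% × 2000 = 174.7 pbw
Sums-versus-targets review from the weights as reported, for the quoted basis mass (sums match the target masses given rounding of the digits):
  Na2O: 271.1·0.03450 + 1133·0.1133 + 125.6·0.4392 = 192.9 pbw (target 192.9 pbw)
  Li2O: 246.3·0.3977 = 97.95 pbw (target 97.94 pbw)
  K2O: 271.1·0.1184 = 32.10 pbw (target 32.10 pbw)
  Al2O3: 271.1·0.1829 + 1133·0.1963 + 310.1·0.6495 = 473.4 pbw (target 473.4 pbw)
  SiO2: 261.0·0.3294 + 271.1·0.6490 + 1133·0.6771 = 1029 pbw (target 1029 pbw)
  ZrO2: 261.0·0.6696 = 174.8 pbw (target 174.7 pbw)
Mass balance on the glass: batch total minus LOI = 2000 pbw (summing oxide targets gives 2000 pbw; stated basis 2000 pbw — gaps are rounding artifacts).
Whole-batch sum: Σ batch = 2347 pbw; the LOI term Σ batch·LOI equals 346.9 pbw; glass ÷ batch gives a yield of 85.22%.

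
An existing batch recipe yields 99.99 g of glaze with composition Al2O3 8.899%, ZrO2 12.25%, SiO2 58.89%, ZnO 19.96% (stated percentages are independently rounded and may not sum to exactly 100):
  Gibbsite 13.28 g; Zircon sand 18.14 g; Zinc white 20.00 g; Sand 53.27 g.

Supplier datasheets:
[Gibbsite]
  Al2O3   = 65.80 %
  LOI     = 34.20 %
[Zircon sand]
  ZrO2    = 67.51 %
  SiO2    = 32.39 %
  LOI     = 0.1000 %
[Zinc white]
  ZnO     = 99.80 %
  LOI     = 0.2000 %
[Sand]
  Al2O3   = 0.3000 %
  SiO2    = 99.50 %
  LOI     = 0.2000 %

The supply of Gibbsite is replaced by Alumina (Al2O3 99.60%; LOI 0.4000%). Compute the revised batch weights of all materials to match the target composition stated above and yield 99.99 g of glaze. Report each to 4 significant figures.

Each numeric step carries full precision at every stage; rounding to 4 significant digits governs each intermediate as shown; every reported number takes exactly one rounding — derived quantities (yield, ignition loss, the four compositions, totals, net glass mass) are recomputed from the batch weights for 99.99 g of glass in full float precision, exactly as printed in question or answer.
Target oxide masses per 99.99 g glaze:
  Al2O3: 8.899% × 99.99 = 8.898 g
  ZrO2: 12.25% × 99.99 = 12.25 g
  SiO2: 58.89% × 99.99 = 58.88 g
  ZnO: 19.96% × 99.99 = 19.96 g
Mass-balance tally per oxide on the weights just shown, per the basis as stated (sums match the target masses up to rounding of the answer):
  Al2O3: 8.773·0.9960 + 53.27·0.003000 = 8.898 g (target 8.898 g)
  ZrO2: 18.14·0.6751 = 12.25 g (target 12.25 g)
  SiO2: 18.14·0.3239 + 53.27·0.9950 = 58.88 g (target 58.88 g)
  ZnO: 20.00·0.9980 = 19.96 g (target 19.96 g)
Glass-mass closure: the batch minus its LOI: 99.98 g (the Σ of target masses is 99.99 g; stated basis 99.99 g — a pure rounding effect).
Batch total: Σ batch = 100.2 g; loss to ignition Σ batch·LOI = 0.1998 g; glass ÷ batch gives a yield of 99.80%.

Revised batch per 99.99 g glaze:
  Alumina: 8.773 g
  Zircon sand: 18.14 g
  Zinc white: 20.00 g
  Sand: 53.27 g
Total batch = 100.2 g; LOI loss = 0.1998 g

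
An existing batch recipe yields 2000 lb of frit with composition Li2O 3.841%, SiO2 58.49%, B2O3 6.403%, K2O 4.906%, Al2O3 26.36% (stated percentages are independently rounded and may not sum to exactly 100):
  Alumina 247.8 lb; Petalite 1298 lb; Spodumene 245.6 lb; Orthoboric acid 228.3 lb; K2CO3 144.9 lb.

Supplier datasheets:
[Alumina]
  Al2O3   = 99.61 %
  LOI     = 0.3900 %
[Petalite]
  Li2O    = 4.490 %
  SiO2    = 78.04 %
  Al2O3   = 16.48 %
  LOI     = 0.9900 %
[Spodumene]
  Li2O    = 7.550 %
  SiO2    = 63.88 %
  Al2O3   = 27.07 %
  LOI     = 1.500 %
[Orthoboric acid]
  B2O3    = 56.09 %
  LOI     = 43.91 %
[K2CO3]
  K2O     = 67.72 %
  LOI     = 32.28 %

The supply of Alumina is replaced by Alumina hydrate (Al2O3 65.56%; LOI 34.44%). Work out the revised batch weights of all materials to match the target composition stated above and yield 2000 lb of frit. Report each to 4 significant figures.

Revised batch per 2000 lb frit:
  Alumina hydrate: 376.5 lb
  Petalite: 1298 lb
  Spodumene: 245.6 lb
  Orthoboric acid: 228.3 lb
  K2CO3: 144.9 lb
Total batch = 2293 lb; LOI loss = 293.2 lb

Each numeric step holds full float precision through every step; rounding to four significant digits governs every in-between result as shown. Each reported value sees exactly one rounding; all derived quantities (yield, LOI, the five compositions, totals, net glass mass) are recomputed starting from the weights at 2000 lb of glass in full float precision, exactly as shown in the problem or answer text.
Target oxide masses per 2000 lb frit:
  Li2O: 3.841% × 2000 = 76.82 lb
  SiO2: 58.49% × 2000 = 1170 lb
  B2O3: 6.403% × 2000 = 128.1 lb
  K2O: 4.906% × 2000 = 98.12 lb
  Al2O3: 26.36% × 2000 = 527.2 lb
Oxide-by-oxide audit per the reported batch figures, relative to the basis at hand (summed amounts equal target values up to rounding of the answer):
  Li2O: 1298·0.04490 + 245.6·0.07550 = 76.82 lb (target 76.82 lb)
  SiO2: 1298·0.7804 + 245.6·0.6388 = 1170 lb (target 1170 lb)
  B2O3: 228.3·0.5609 = 128.1 lb (target 128.1 lb)
  K2O: 144.9·0.6772 = 98.13 lb (target 98.12 lb)
  Al2O3: 376.5·0.6556 + 1298·0.1648 + 245.6·0.2707 = 527.2 lb (target 527.2 lb)
Glass-mass bookkeeping: the batch minus its LOI: 2000 lb (the Σ of target masses is 2000 lb; against the stated basis, 2000 lb — deltas are rounding alone).
Whole-batch sum: Σ batch = 2293 lb; loss to ignition Σ batch·LOI = 293.2 lb; glass ÷ batch gives a yield of 87.21%.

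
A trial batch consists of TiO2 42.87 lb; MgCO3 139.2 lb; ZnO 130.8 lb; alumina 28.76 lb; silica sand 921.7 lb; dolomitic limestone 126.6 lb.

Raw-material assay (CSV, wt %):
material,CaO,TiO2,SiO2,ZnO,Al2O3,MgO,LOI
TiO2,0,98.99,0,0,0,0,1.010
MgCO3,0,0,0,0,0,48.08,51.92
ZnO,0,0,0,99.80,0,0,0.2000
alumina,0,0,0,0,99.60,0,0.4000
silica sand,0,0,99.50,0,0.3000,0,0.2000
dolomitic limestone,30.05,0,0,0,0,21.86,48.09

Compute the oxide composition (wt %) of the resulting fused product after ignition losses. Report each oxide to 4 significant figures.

Full precision is held through every step. Intermediates are displayed with 4-significant-figure rounding between the steps — every reported result is rounded once only; derived quantities are carried at full float precision (glass mass, totals, the yield, LOI, the six compositions) from the batch weights at 1254 lb of glass, as set out in either problem or answer.
Oxide masses out of the charge:
  CaO: 126.6·0.3005 = 38.04 lb
  TiO2: 42.87·0.9899 = 42.44 lb
  SiO2: 921.7·0.9950 = 917.1 lb
  ZnO: 130.8·0.9980 = 130.5 lb
  Al2O3: 28.76·0.9960 + 921.7·0.003000 = 31.41 lb
  MgO: 139.2·0.4808 + 126.6·0.2186 = 94.60 lb
LOI: 42.87·0.01010 + 139.2·0.5192 + 130.8·0.002000 + 28.76·0.004000 + 921.7·0.002000 + 126.6·0.4809 = 135.8 lb
Glass = total batch minus LOI = 1390 − 135.8 = 1254 lb (equal to the oxide-mass sum)
percent by weight: oxide/glass ×100

Glass mass = 1254 lb (batch 1390 − LOI 135.8).
Composition: CaO 3.033%, TiO2 3.384%, SiO2 73.13%, ZnO 10.41%, Al2O3 2.505%, MgO 7.543%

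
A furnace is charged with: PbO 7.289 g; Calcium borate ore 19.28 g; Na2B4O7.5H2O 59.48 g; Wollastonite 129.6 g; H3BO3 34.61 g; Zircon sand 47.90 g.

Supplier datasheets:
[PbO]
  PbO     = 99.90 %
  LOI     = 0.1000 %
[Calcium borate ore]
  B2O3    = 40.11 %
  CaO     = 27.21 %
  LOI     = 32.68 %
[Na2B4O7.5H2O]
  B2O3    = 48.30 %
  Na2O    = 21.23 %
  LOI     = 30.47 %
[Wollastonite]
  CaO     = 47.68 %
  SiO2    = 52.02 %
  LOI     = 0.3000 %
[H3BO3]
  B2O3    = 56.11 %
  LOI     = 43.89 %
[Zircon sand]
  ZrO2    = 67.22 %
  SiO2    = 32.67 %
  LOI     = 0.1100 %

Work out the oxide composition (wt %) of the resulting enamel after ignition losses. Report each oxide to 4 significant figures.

Each numeric step maintains exact precision from start to finish. Intermediates are shown rounded to 4 significant figures between the steps — each reported result is rounded just once — the derived quantities are carried in exact precision (six oxide percentages, the totals, the yield, ignition loss, glass mass) using the weight values at 258.1 g of glass as written in the problem or answer text.
What the batch supplies per oxide:
  B2O3: 19.28·0.4011 + 59.48·0.4830 + 34.61·0.5611 = 55.88 g
  ZrO2: 47.90·0.6722 = 32.20 g
  CaO: 19.28·0.2721 + 129.6·0.4768 = 67.04 g
  SiO2: 129.6·0.5202 + 47.90·0.3267 = 83.07 g
  Na2O: 59.48·0.2123 = 12.63 g
  PbO: 7.289·0.9990 = 7.282 g
LOI: 7.289·0.001000 + 19.28·0.3268 + 59.48·0.3047 + 129.6·0.003000 + 34.61·0.4389 + 47.90·0.001100 = 40.06 g
The glass mass, total less LOI, = 298.2 − 40.06 = 258.1 g (matching Σ of the oxides)
each oxide over glass, ×100, is wt %

Glass mass = 258.1 g (batch 298.2 − LOI 40.06).
Composition: B2O3 21.65%, ZrO2 12.48%, CaO 25.97%, SiO2 32.18%, Na2O 4.893%, PbO 2.821%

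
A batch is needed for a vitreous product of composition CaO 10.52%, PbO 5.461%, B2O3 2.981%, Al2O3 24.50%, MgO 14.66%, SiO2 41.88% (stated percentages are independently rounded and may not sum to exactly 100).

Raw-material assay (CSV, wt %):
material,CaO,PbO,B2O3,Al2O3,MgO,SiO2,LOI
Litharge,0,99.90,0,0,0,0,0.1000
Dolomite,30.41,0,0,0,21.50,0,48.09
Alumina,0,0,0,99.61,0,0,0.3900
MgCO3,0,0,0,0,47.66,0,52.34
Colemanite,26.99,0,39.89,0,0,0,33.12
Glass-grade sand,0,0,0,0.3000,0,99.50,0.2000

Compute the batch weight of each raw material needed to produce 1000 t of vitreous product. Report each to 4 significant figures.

Batch per 1000 t vitreous product:
  Litharge: 54.66 t
  Dolomite: 279.6 t
  Alumina: 244.7 t
  MgCO3: 181.5 t
  Colemanite: 74.73 t
  Glass-grade sand: 420.9 t
Total batch = 1256 t; LOI loss = 256.1 t; yield = 79.61%

All arithmetic runs at full precision from start to finish; mid-chain values are printed rounded to four significant figures as written — every reported result takes exactly one rounding; the derived quantities are computed in full float precision (the six compositions, totals, ignition loss, net glass mass, yield) from the weighed amounts on 1000 t of glass, as given in the question or the answer.
Target oxide masses per 1000 t vitreous product:
  CaO: 10.52% × 1000 = 105.2 t
  PbO: 5.461% × 1000 = 54.61 t
  B2O3: 2.981% × 1000 = 29.81 t
  Al2O3: 24.50% × 1000 = 245.0 t
  MgO: 14.66% × 1000 = 146.6 t
  SiO2: 41.88% × 1000 = 418.8 t
Checking each oxide sum on the weights just shown, per the basis as stated (target by target, the sums agree net of answer rounding effects):
  CaO: 279.6·0.3041 + 74.73·0.2699 = 105.2 t (target 105.2 t)
  PbO: 54.66·0.9990 = 54.61 t (target 54.61 t)
  B2O3: 74.73·0.3989 = 29.81 t (target 29.81 t)
  Al2O3: 244.7·0.9961 + 420.9·0.003000 = 245.0 t (target 245.0 t)
  MgO: 279.6·0.2150 + 181.5·0.4766 = 146.6 t (target 146.6 t)
  SiO2: 420.9·0.9950 = 418.8 t (target 418.8 t)
Glass-mass sanity pass: batch total minus LOI = 1000 t (the targets, summed, come to 1000 t; basis as stated: 1000 t — deltas are rounding alone).
Whole-batch sum: Σ batch = 1256 t; LOI removed, Σ of batch·LOI: 256.1 t; the yield ratio, glass ÷ batch: 79.61%.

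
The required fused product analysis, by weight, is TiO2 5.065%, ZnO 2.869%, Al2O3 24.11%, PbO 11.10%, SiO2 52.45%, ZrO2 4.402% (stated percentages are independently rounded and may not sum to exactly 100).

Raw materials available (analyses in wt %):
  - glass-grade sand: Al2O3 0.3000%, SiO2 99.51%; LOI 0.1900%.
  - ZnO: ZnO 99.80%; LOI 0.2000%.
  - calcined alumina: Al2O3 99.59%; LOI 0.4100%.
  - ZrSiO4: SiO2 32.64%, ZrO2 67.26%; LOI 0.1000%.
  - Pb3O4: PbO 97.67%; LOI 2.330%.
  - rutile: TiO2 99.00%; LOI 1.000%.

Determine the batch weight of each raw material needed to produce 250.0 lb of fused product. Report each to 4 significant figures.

Batch per 250.0 lb fused product:
  glass-grade sand: 126.4 lb
  ZnO: 7.187 lb
  calcined alumina: 60.14 lb
  ZrSiO4: 16.36 lb
  Pb3O4: 28.41 lb
  rutile: 12.79 lb
Total batch = 251.3 lb; LOI loss = 1.307 lb; yield = 99.48%

Each numeric step carries exact precision throughout. The intermediate values are printed rounded to 4 significant figures in the printout. Exactly one rounding lands on each reported result. The derived quantities are re-derived at full precision (LOI, six oxide percentages, the totals, the yield, net glass mass) from the weighed amounts on 250.0 lb of glass, as set out in question or answer.
The oxide mass targets at 250.0 lb fused product:
  TiO2: 5.065% × 250.0 = 12.66 lb
  ZnO: 2.869% × 250.0 = 7.172 lb
  Al2O3: 24.11% × 250.0 = 60.28 lb
  PbO: 11.10% × 250.0 = 27.75 lb
  SiO2: 52.45% × 250.0 = 131.1 lb
  ZrO2: 4.402% × 250.0 = 11.00 lb
Per-oxide balance check on the weights just shown, at the basis given (delivered sums recover each target inside rounding margins):
  TiO2: 12.79·0.9900 = 12.66 lb (target 12.66 lb)
  ZnO: 7.187·0.9980 = 7.173 lb (target 7.172 lb)
  Al2O3: 126.4·0.003000 + 60.14·0.9959 = 60.27 lb (target 60.28 lb)
  PbO: 28.41·0.9767 = 27.75 lb (target 27.75 lb)
  SiO2: 126.4·0.9951 + 16.36·0.3264 = 131.1 lb (target 131.1 lb)
  ZrO2: 16.36·0.6726 = 11.00 lb (target 11.00 lb)
Auditing the glass mass value: total batch − LOI = 250.0 lb (per-oxide target masses sum to 250.0 lb; stated basis 250.0 lb — differing by rounding only).
Total batch = Σ batch = 251.3 lb; LOI removed, Σ of batch·LOI: 1.307 lb; yield: glass divided by total = 99.48%.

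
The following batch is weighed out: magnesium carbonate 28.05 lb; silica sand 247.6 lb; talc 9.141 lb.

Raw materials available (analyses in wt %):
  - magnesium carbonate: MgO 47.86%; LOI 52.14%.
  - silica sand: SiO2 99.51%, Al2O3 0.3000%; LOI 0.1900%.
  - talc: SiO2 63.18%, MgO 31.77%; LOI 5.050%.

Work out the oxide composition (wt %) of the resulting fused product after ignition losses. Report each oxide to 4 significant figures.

Glass mass = 269.2 lb (batch 284.8 − LOI 15.56).
Composition: SiO2 93.66%, MgO 6.065%, Al2O3 0.2759%

The whole derivation runs at exact precision at all times — the intermediate values are shown rounded to four significant digits within the worked lines — exactly one rounding goes into each reported result; all derived quantities are rebuilt at full float precision (the totals, ignition loss, the yield, three oxide percentages, net glass mass) starting from the weights for 269.2 lb of glass, exactly as shown in either problem or answer.
Oxide-by-oxide delivered mass:
  SiO2: 247.6·0.9951 + 9.141·0.6318 = 252.2 lb
  MgO: 28.05·0.4786 + 9.141·0.3177 = 16.33 lb
  Al2O3: 247.6·0.003000 = 0.7428 lb
LOI: 28.05·0.5214 + 247.6·0.001900 + 9.141·0.05050 = 15.56 lb
Glass mass = batch − LOI = 284.8 − 15.56 = 269.2 lb (matching Σ of the oxides)
wt % = 100 × oxide mass / glass mass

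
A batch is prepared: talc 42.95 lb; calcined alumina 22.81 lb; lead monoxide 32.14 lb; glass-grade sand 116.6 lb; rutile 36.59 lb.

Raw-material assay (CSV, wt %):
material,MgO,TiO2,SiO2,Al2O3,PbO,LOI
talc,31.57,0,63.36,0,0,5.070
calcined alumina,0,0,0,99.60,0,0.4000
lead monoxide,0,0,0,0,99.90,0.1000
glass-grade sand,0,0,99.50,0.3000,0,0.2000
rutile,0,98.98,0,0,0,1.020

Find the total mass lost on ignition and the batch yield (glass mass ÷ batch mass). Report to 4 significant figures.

LOI loss = 2.907 lb; glass = 248.2 lb; yield = 98.84%

Values along the way are printed, rounded to 4 significant digits, as written — the whole derivation keeps full float precision in all steps; each reported number is rounded just once — all derived quantities, including ignition loss, net glass mass, yield, five oxide percentages, the totals, are recomputed from the weighed amounts per 248.2 lb of glass at full float precision precisely as stated by question or answer.
Per-material ignition loss:
  talc: 42.95 × 0.05070 = 2.178 lb
  calcined alumina: 22.81 × 0.004000 = 0.09124 lb
  lead monoxide: 32.14 × 0.001000 = 0.03214 lb
  glass-grade sand: 116.6 × 0.002000 = 0.2332 lb
  rutile: 36.59 × 0.01020 = 0.3732 lb
Total LOI = 2.907 lb
Glass = batch − LOI = 251.1 − 2.907 = 248.2 lb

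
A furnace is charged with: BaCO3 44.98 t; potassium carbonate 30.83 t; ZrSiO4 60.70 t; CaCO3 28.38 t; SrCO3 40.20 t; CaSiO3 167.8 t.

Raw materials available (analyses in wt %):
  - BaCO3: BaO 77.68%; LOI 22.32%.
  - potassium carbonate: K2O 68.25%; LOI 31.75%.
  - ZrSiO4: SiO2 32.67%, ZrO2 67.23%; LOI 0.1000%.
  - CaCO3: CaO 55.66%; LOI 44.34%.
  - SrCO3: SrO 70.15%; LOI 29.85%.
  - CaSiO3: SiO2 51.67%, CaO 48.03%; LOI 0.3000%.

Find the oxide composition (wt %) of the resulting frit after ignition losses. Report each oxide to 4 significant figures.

Glass mass = 327.9 t (batch 372.9 − LOI 44.98).
Composition: SiO2 32.49%, CaO 29.40%, K2O 6.417%, BaO 10.66%, SrO 8.600%, ZrO2 12.44%

All internal work maintains full float precision in all steps. Working values are shown rounded to 4 significant digits within the worked lines; each reported value is rounded only once — the derived quantities are rebuilt in full float precision (LOI, glass mass, six oxide percentages, totals, the yield) from the batch weights for 327.9 t of glass, exactly as printed in either problem or answer.
Oxide-by-oxide delivered mass:
  SiO2: 60.70·0.3267 + 167.8·0.5167 = 106.5 t
  CaO: 28.38·0.5566 + 167.8·0.4803 = 96.39 t
  K2O: 30.83·0.6825 = 21.04 t
  BaO: 44.98·0.7768 = 34.94 t
  SrO: 40.20·0.7015 = 28.20 t
  ZrO2: 60.70·0.6723 = 40.81 t
LOI: 44.98·0.2232 + 30.83·0.3175 + 60.70·0.001000 + 28.38·0.4434 + 40.20·0.2985 + 167.8·0.003000 = 44.98 t
Net of LOI, the glass mass = 372.9 − 44.98 = 327.9 t (the oxide masses sum to this)
wt % = 100 × oxide mass / glass mass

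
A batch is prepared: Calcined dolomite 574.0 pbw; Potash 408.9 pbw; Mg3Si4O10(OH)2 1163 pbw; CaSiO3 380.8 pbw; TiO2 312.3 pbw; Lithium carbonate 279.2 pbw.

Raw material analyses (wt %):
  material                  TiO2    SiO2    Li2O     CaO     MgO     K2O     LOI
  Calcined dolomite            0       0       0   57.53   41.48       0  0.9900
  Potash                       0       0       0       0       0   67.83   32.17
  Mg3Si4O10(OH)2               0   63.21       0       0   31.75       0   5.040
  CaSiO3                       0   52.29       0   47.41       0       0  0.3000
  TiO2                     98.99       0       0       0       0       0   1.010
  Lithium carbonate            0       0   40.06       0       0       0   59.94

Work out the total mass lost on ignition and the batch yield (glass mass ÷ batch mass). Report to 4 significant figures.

LOI loss = 367.5 pbw; glass = 2751 pbw; yield = 88.21%

Intermediates are displayed rounded off to 4 significant figures within the worked lines; each numeric step keeps full precision at every stage — every reported number undergoes a single rounding. All derived quantities are computed starting from the weights for 2751 pbw of glass at full precision (the totals, ignition loss, yield, the six compositions, net glass mass) as they appear in the question or the answer.
Ignition loss by material:
  Calcined dolomite: 574.0 × 0.009900 = 5.683 pbw
  Potash: 408.9 × 0.3217 = 131.5 pbw
  Mg3Si4O10(OH)2: 1163 × 0.05040 = 58.62 pbw
  CaSiO3: 380.8 × 0.003000 = 1.142 pbw
  TiO2: 312.3 × 0.01010 = 3.154 pbw
  Lithium carbonate: 279.2 × 0.5994 = 167.4 pbw
Total LOI = 367.5 pbw
Glass = batch − LOI = 3118 − 367.5 = 2751 pbw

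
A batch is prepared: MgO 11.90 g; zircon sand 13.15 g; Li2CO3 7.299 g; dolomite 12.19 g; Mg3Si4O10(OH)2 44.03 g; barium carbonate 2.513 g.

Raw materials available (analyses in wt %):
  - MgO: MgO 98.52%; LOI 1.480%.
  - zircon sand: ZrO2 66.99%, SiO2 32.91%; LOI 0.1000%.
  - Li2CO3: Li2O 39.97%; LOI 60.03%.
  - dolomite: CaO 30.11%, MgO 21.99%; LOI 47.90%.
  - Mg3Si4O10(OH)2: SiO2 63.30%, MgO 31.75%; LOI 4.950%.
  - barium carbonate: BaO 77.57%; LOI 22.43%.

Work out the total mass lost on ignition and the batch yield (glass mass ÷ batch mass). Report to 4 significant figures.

Full precision is maintained at each step. Intermediates are displayed (rounded to four significant figures) in the working; every reported result is rounded only once; all derived quantities are re-derived starting from the weights for 77.93 g of glass in exact precision (ignition loss, net glass mass, yield, totals, the six compositions) exactly as shown in either problem or answer.
Ignition loss by material:
  MgO: 11.90 × 0.01480 = 0.1761 g
  zircon sand: 13.15 × 0.001000 = 0.01315 g
  Li2CO3: 7.299 × 0.6003 = 4.382 g
  dolomite: 12.19 × 0.4790 = 5.839 g
  Mg3Si4O10(OH)2: 44.03 × 0.04950 = 2.179 g
  barium carbonate: 2.513 × 0.2243 = 0.5637 g
Total LOI = 13.15 g
Glass = batch − LOI = 91.08 − 13.15 = 77.93 g

LOI loss = 13.15 g; glass = 77.93 g; yield = 85.56%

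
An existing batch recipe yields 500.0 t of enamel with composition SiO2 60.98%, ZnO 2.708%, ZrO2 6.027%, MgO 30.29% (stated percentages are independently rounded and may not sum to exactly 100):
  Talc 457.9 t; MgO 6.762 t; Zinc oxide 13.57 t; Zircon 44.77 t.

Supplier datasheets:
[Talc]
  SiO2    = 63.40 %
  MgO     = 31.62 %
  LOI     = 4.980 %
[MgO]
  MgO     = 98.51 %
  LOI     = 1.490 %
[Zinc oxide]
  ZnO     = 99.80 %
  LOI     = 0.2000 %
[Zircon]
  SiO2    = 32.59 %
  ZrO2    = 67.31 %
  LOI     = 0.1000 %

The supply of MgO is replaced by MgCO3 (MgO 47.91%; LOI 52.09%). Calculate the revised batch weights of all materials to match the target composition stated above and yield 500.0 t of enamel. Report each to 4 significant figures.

In-progress results appear, rounded to 4 significant figures, alongside each step; all internal work carries full precision from start to finish. Each reported value takes just one rounding; derived quantities are computed from the weighed amounts per 500.0 t of glass at exact precision (the totals, net glass mass, the four compositions, ignition loss, yield) as written in either problem or answer.
Oxide-by-oxide targets in 500.0 t enamel:
  SiO2: 60.98% × 500.0 = 304.9 t
  ZnO: 2.708% × 500.0 = 13.54 t
  ZrO2: 6.027% × 500.0 = 30.14 t
  MgO: 30.29% × 500.0 = 151.4 t
Verifying the oxide balance on the weights just shown, per the basis as stated (target by target, the sums agree once rounding is allowed for):
  SiO2: 457.9·0.6340 + 44.77·0.3259 = 304.9 t (target 304.9 t)
  ZnO: 13.57·0.9980 = 13.54 t (target 13.54 t)
  ZrO2: 44.77·0.6731 = 30.13 t (target 30.14 t)
  MgO: 457.9·0.3162 + 13.90·0.4791 = 151.4 t (target 151.4 t)
The glass-mass cross-check: net batch after ignition = 500.0 t (the Σ of target masses is 500.0 t; stated basis 500.0 t — any gap is answer rounding).
Summing the batch: Σ batch = 530.1 t; the LOI term Σ batch·LOI equals 30.12 t; as yield: glass ÷ batch → 94.32%.

Revised batch per 500.0 t enamel:
  Talc: 457.9 t
  MgCO3: 13.90 t
  Zinc oxide: 13.57 t
  Zircon: 44.77 t
Total batch = 530.1 t; LOI loss = 30.12 t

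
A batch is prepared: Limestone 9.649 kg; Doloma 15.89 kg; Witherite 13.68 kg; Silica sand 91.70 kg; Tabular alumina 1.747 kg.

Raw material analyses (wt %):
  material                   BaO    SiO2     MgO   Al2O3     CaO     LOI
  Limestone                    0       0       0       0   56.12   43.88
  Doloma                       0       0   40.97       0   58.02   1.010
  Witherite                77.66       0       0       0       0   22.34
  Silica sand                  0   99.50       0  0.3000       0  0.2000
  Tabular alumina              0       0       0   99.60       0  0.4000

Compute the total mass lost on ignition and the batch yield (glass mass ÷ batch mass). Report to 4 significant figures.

LOI loss = 7.641 kg; glass = 125.0 kg; yield = 94.24%

Intermediates are printed rounded to 4 significant figures alongside each step — each numeric step carries full float precision at every stage. Every reported number includes exactly one rounding. The derived quantities are recomputed at full precision (five oxide percentages, net glass mass, the yield, ignition loss, totals) from the batch weights for 125.0 kg of glass precisely as stated by the problem or answer text.
Material-by-material LOI:
  Limestone: 9.649 × 0.4388 = 4.234 kg
  Doloma: 15.89 × 0.01010 = 0.1605 kg
  Witherite: 13.68 × 0.2234 = 3.056 kg
  Silica sand: 91.70 × 0.002000 = 0.1834 kg
  Tabular alumina: 1.747 × 0.004000 = 0.006988 kg
Total LOI = 7.641 kg
Glass = batch − LOI = 132.7 − 7.641 = 125.0 kg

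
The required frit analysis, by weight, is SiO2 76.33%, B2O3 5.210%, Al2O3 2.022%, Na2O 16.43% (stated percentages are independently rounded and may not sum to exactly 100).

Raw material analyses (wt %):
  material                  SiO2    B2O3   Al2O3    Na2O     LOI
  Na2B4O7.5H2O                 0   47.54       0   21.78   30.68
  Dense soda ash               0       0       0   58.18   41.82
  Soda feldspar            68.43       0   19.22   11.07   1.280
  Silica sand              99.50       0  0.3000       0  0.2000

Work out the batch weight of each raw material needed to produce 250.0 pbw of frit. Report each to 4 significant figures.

Exact precision is kept from first step to last; intermediates appear, rounded to four significant digits, between the steps — each reported number is rounded a single time; derived quantities are carried from the weighed amounts at 250.0 pbw of glass at exact precision (yield, the totals, ignition loss, glass mass, the four compositions) as given in question or answer.
Oxide-by-oxide targets in 250.0 pbw frit:
  SiO2: 76.33% × 250.0 = 190.8 pbw
  B2O3: 5.210% × 250.0 = 13.02 pbw
  Al2O3: 2.022% × 250.0 = 5.055 pbw
  Na2O: 16.43% × 250.0 = 41.08 pbw
Per-oxide balance check with the batch weights as given, relative to the basis at hand (sums match the target masses exact up to rounding of places):
  SiO2: 23.56·0.6843 + 175.6·0.9950 = 190.8 pbw (target 190.8 pbw)
  B2O3: 27.40·0.4754 = 13.03 pbw (target 13.02 pbw)
  Al2O3: 23.56·0.1922 + 175.6·0.003000 = 5.055 pbw (target 5.055 pbw)
  Na2O: 27.40·0.2178 + 55.86·0.5818 + 23.56·0.1107 = 41.08 pbw (target 41.08 pbw)
Glass-mass closure: batch Σ − ignition loss = 250.0 pbw (summing oxide targets gives 250.0 pbw; versus the stated basis of 250.0 pbw — differing by rounding only).
Adding the batch up: Σ batch = 282.4 pbw; the LOI term Σ batch·LOI equals 32.42 pbw; yield = glass ÷ total batch = 88.52%.

Batch per 250.0 pbw frit:
  Na2B4O7.5H2O: 27.40 pbw
  Dense soda ash: 55.86 pbw
  Soda feldspar: 23.56 pbw
  Silica sand: 175.6 pbw
Total batch = 282.4 pbw; LOI loss = 32.42 pbw; yield = 88.52%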